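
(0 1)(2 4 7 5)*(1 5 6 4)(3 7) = (0 5 2 1)(3 7 6 4)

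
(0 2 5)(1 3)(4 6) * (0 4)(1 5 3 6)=(0 2 3 5 4 1 6)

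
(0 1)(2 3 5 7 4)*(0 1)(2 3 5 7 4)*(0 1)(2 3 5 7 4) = (0 1)(2 7 3 4 5)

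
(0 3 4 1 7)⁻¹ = (0 7 1 4 3)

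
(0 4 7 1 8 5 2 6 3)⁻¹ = (0 3 6 2 5 8 1 7 4)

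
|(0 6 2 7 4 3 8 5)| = 8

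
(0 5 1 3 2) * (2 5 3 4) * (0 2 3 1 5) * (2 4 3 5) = (0 1 3)(2 4 5)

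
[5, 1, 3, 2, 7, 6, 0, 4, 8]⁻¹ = [6, 1, 3, 2, 7, 0, 5, 4, 8]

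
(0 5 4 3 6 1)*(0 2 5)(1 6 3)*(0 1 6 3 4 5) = (0 1 2)(3 4 6)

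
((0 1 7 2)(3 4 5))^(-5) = (0 2 7 1)(3 4 5)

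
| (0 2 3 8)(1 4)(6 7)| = 4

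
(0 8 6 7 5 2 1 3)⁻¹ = (0 3 1 2 5 7 6 8)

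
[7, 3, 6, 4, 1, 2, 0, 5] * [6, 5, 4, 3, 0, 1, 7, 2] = [2, 3, 7, 0, 5, 4, 6, 1]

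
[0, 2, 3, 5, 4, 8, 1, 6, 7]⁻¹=[0, 6, 1, 2, 4, 3, 7, 8, 5]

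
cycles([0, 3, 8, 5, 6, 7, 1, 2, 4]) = (1 3 5 7 2 8 4 6)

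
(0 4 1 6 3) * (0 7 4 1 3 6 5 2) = (0 1 5 2)(3 7 4)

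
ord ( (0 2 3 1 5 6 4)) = 7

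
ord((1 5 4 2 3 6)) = 6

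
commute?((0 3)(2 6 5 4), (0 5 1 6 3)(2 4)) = no:(0 3)(2 6 5 4) * (0 5 1 6 3)(2 4) = (1 6)(2 3 5), (0 5 1 6 3)(2 4) * (0 3)(2 6 5 4) = (0 4 6)(1 5)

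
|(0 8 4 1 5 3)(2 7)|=6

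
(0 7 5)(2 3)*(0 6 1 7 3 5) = (0 3 2 5 6 1 7)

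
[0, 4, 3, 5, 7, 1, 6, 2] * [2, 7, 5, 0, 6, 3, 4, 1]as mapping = [0→2, 1→6, 2→0, 3→3, 4→1, 5→7, 6→4, 7→5]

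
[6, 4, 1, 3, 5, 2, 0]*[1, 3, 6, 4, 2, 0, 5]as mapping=[0→5, 1→2, 2→3, 3→4, 4→0, 5→6, 6→1]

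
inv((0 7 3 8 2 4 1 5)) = (0 5 1 4 2 8 3 7)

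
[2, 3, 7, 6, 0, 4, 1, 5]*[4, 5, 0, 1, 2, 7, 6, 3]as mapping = [0→0, 1→1, 2→3, 3→6, 4→4, 5→2, 6→5, 7→7]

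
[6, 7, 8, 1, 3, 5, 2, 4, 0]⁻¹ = [8, 3, 6, 4, 7, 5, 0, 1, 2]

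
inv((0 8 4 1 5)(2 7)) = (0 5 1 4 8)(2 7)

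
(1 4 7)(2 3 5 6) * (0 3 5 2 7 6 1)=(0 3 2 5 1 4 6 7)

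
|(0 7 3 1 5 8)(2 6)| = 6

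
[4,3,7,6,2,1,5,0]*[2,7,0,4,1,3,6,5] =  [1,4,5,6,0,7,3,2]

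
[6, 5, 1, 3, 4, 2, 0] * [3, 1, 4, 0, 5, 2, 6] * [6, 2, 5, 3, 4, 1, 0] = [0, 5, 2, 6, 1, 4, 3]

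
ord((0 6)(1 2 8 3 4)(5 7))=10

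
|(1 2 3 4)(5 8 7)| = 12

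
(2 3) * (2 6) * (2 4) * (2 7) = (2 3 6 4 7)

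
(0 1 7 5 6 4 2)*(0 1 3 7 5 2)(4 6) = (0 3 7 2 1 5 4)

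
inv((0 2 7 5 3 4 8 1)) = (0 1 8 4 3 5 7 2)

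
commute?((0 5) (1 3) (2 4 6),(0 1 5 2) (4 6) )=no:(0 5) (1 3) (2 4 6)*(0 1 5 2) (4 6)=(0 2 6) (1 3 5),(0 1 5 2) (4 6)*(0 5) (1 3) (2 4 6)=(0 3 1) (2 5 4) 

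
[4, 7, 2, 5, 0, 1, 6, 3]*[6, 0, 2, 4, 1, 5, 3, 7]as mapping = [0→1, 1→7, 2→2, 3→5, 4→6, 5→0, 6→3, 7→4]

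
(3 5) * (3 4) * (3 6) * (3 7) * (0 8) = (0 8)(3 5 4 6 7)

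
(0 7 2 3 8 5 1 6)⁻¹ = (0 6 1 5 8 3 2 7)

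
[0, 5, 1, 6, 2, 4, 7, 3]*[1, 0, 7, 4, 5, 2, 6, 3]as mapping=[0→1, 1→2, 2→0, 3→6, 4→7, 5→5, 6→3, 7→4]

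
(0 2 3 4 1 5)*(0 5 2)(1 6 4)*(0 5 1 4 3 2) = (0 5 1)(3 4 6)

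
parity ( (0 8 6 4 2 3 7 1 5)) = even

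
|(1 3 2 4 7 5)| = 6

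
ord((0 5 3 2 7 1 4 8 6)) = 9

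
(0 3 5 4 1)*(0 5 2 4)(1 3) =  (0 1 5)(2 4 3)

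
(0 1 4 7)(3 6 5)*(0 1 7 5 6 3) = (0 7 1 4 5)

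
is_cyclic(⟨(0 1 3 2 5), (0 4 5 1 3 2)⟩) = no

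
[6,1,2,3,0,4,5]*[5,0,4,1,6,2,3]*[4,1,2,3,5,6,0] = [3,4,5,1,6,0,2]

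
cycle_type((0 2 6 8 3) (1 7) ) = 2.5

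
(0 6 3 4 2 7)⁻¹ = (0 7 2 4 3 6)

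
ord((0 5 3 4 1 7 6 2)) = 8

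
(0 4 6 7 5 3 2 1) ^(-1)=(0 1 2 3 5 7 6 4) 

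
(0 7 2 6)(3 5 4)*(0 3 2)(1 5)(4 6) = (0 7)(1 5 6 3)(2 4)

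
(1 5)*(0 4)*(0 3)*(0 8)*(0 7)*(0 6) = (0 4 3 8 7 6)(1 5)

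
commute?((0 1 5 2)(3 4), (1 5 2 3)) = no:(0 1 5 2)(3 4)*(1 5 2 3) = (0 5 3 4 1 2), (1 5 2 3)*(0 1 5 2)(3 4) = (0 1 2 4 3 5)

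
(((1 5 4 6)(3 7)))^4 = ()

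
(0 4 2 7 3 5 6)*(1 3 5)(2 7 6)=(0 4 7 5 2 6)(1 3)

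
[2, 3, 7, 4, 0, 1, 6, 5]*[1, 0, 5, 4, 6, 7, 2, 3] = [5, 4, 3, 6, 1, 0, 2, 7]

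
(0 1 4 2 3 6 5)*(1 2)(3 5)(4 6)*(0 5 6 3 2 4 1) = (0 4)(1 3)(2 6)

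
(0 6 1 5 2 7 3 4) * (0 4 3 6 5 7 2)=(0 5)(1 7 6)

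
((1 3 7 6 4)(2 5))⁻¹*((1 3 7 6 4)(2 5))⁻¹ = (1 6 3 4 7)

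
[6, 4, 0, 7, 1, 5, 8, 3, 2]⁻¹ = [2, 4, 8, 7, 1, 5, 0, 3, 6]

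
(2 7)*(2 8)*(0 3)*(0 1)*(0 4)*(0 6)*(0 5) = (0 3 1 4 6 5)(2 7 8)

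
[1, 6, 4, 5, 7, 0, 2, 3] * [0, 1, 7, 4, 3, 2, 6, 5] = [1, 6, 3, 2, 5, 0, 7, 4]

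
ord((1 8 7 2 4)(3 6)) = 10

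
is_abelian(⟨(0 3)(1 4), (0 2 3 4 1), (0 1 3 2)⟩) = no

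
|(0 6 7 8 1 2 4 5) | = 8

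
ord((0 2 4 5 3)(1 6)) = 10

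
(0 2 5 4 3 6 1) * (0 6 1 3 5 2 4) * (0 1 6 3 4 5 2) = (0 5 1 3 6 4 2)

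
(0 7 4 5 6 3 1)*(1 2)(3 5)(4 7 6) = (0 6 5 4 3 2 1)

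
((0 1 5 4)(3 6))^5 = (0 1 5 4)(3 6)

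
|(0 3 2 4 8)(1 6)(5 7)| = 10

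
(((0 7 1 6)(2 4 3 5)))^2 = (0 1)(2 3)(4 5)(6 7)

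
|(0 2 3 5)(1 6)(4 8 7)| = 12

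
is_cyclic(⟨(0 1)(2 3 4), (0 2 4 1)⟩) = no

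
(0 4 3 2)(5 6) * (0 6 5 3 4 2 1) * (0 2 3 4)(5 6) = (0 3 1 2 5 6 4)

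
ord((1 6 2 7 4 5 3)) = 7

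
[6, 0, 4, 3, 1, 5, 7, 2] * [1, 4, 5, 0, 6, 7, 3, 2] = [3, 1, 6, 0, 4, 7, 2, 5]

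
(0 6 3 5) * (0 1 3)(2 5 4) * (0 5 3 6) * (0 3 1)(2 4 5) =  (0 3 5)(1 6 2)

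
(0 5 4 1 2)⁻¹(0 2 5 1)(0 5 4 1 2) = (0 4 2 5)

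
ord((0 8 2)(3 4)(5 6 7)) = 6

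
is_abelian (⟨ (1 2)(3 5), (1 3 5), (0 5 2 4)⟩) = no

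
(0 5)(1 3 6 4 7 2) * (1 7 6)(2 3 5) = (0 2 7 3 1 5)(4 6)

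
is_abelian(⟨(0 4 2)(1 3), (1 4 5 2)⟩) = no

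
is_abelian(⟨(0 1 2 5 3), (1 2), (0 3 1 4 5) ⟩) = no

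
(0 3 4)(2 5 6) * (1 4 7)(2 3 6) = (0 6 3 7 1 4)(2 5)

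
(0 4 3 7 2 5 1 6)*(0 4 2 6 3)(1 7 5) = (0 2 1 3 5 7 6 4)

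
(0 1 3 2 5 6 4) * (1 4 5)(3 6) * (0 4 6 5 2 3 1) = (0 6 2)(1 5)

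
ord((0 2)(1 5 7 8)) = 4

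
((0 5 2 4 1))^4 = (0 1 4 2 5)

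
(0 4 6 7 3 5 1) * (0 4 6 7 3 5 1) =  (0 6 3 1 4 7 5)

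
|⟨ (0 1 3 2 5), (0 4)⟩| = 720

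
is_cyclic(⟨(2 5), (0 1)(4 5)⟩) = no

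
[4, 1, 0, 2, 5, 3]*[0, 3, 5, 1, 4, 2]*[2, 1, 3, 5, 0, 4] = [0, 5, 2, 4, 3, 1]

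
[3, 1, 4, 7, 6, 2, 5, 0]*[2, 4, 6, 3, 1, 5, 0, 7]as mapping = [0→3, 1→4, 2→1, 3→7, 4→0, 5→6, 6→5, 7→2]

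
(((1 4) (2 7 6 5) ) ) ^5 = (1 4) (2 7 6 5) 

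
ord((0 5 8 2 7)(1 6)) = 10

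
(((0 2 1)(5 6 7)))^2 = (0 1 2)(5 7 6)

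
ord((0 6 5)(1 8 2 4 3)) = 15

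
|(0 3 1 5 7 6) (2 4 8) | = 6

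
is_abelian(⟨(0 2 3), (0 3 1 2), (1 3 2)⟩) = no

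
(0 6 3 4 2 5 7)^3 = (0 4 7 3 5 6 2)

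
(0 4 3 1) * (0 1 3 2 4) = (2 4)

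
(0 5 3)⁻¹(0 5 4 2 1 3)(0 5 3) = (0 5 3 4 2 1)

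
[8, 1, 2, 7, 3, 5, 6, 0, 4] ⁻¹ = [7, 1, 2, 4, 8, 5, 6, 3, 0] 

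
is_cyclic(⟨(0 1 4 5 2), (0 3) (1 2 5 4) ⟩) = no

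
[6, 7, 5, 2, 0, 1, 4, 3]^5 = [4, 1, 2, 3, 6, 5, 0, 7]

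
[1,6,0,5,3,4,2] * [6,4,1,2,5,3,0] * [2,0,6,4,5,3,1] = [5,2,1,4,6,3,0]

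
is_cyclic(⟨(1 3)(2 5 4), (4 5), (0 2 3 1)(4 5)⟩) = no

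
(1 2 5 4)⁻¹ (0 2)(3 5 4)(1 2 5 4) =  (0 5)(1 3 4)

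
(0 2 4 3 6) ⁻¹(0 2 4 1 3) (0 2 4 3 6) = (1 6 2 4 3) 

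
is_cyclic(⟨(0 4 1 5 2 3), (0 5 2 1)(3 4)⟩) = no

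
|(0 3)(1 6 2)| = 6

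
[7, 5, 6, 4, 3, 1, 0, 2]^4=[0, 1, 2, 3, 4, 5, 6, 7]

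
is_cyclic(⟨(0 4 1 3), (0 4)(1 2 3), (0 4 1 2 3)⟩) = no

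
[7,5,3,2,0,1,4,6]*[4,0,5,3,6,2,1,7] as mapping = [0→7,1→2,2→3,3→5,4→4,5→0,6→6,7→1] 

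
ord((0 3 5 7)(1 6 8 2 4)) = 20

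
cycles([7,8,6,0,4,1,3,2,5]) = (0 7 2 6 3)(1 8 5)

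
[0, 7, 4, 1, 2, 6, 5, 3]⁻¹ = [0, 3, 4, 7, 2, 6, 5, 1]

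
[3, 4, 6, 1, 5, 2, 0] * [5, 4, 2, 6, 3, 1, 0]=[6, 3, 0, 4, 1, 2, 5]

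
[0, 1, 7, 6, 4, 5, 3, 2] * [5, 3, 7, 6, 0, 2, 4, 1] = [5, 3, 1, 4, 0, 2, 6, 7]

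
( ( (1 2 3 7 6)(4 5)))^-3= (1 3 6 2 7)(4 5)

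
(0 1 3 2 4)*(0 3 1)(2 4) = (3 4)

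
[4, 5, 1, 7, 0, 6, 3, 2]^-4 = [0, 6, 5, 2, 4, 3, 7, 1]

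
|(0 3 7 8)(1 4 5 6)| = 4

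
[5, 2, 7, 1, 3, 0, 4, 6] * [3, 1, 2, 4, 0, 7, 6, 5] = [7, 2, 5, 1, 4, 3, 0, 6] 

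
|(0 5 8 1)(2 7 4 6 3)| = 20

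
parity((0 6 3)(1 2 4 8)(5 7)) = even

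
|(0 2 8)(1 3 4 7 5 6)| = 6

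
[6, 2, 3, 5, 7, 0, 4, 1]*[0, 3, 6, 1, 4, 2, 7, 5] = [7, 6, 1, 2, 5, 0, 4, 3]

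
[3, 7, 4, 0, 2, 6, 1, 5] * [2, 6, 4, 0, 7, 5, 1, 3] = [0, 3, 7, 2, 4, 1, 6, 5]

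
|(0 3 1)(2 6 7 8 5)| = 15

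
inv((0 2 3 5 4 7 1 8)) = (0 8 1 7 4 5 3 2)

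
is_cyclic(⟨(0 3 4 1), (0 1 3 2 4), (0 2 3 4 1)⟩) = no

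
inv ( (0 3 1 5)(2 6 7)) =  (0 5 1 3)(2 7 6)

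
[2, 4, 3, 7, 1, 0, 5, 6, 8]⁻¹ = [5, 4, 0, 2, 1, 6, 7, 3, 8]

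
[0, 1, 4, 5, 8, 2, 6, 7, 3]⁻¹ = [0, 1, 5, 8, 2, 3, 6, 7, 4]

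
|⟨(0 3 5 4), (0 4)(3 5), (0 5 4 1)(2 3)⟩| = 720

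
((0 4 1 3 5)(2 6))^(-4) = (0 4 1 3 5)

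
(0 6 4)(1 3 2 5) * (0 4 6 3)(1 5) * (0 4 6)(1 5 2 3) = (0 1 4 6)(2 5)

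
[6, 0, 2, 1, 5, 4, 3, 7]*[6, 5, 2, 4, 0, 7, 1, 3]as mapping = [0→1, 1→6, 2→2, 3→5, 4→7, 5→0, 6→4, 7→3]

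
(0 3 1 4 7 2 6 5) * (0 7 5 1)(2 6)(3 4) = (0 4 5 7 6 1 3)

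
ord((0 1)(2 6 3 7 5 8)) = 6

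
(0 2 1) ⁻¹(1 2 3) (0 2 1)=(0 1 3) 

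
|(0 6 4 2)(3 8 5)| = 12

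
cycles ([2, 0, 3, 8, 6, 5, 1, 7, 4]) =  (0 2 3 8 4 6 1) 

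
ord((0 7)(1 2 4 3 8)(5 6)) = 10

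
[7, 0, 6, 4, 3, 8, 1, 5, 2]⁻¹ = [1, 6, 8, 4, 3, 7, 2, 0, 5]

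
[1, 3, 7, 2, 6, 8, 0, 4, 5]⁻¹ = [6, 0, 3, 1, 7, 8, 4, 2, 5]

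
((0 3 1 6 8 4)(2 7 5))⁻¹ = (0 4 8 6 1 3)(2 5 7)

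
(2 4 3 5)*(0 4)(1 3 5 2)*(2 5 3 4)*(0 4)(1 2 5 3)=(0 5 2 4 1)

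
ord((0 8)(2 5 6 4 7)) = 10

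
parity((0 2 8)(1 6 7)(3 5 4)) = even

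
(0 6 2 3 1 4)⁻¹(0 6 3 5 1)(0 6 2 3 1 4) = (1 5 4 6 2)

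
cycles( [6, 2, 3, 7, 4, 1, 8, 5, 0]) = (0 6 8)(1 2 3 7 5)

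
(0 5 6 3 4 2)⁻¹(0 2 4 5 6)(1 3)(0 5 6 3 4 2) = (0 2 6 3 5)(1 4)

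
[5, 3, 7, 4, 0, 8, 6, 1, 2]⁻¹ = [4, 7, 8, 1, 3, 0, 6, 2, 5]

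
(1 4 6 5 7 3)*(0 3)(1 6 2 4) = (0 3 6 5 7)(2 4)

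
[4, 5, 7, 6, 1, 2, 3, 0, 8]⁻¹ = [7, 4, 5, 6, 0, 1, 3, 2, 8]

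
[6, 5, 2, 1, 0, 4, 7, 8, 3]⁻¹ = [4, 3, 2, 8, 5, 1, 0, 6, 7]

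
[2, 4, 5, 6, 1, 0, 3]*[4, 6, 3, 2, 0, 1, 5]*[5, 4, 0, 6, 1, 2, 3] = [6, 5, 4, 2, 3, 1, 0]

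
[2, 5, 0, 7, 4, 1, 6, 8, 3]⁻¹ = [2, 5, 0, 8, 4, 1, 6, 3, 7]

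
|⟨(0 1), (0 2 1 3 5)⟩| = 120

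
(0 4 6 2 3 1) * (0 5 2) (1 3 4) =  (0 1 5 2 4 6) 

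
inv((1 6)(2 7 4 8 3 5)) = (1 6)(2 5 3 8 4 7)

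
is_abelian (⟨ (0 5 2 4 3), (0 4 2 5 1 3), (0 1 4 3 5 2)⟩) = no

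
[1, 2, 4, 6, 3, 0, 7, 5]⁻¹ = [5, 0, 1, 4, 2, 7, 3, 6]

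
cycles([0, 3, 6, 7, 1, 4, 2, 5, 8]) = (1 3 7 5 4)(2 6)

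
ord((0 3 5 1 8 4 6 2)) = 8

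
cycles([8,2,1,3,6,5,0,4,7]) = (0 8 7 4 6)(1 2)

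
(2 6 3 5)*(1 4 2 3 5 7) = (1 4 2 6 5 3 7)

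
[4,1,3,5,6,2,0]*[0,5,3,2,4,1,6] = [4,5,2,1,6,3,0]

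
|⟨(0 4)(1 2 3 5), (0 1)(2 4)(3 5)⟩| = 72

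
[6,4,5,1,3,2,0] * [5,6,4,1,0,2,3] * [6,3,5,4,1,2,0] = [4,6,5,0,3,1,2]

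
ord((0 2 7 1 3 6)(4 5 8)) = 6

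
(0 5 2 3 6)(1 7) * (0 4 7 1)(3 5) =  (0 3 6 4 7)(2 5)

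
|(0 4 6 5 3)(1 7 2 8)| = 20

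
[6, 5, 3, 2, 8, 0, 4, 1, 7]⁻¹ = [5, 7, 3, 2, 6, 1, 0, 8, 4]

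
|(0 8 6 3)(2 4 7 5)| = 4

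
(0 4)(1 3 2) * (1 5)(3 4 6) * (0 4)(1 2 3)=(0 6 1)(2 5)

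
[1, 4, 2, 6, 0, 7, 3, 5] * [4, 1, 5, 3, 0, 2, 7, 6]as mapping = [0→1, 1→0, 2→5, 3→7, 4→4, 5→6, 6→3, 7→2]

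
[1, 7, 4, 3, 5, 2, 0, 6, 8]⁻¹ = [6, 0, 5, 3, 2, 4, 7, 1, 8]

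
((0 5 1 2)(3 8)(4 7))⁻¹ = (0 2 1 5)(3 8)(4 7)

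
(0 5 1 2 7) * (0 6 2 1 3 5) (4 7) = (2 4 7 6) (3 5) 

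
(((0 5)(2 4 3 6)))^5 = (0 5)(2 4 3 6)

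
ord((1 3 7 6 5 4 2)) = 7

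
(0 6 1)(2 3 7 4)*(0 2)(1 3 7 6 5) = (0 5 1 2 7 4)(3 6)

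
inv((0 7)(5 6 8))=(0 7)(5 8 6)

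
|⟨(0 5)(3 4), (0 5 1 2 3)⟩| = 360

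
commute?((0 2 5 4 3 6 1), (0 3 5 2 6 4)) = no:(0 2 5 4 3 6 1) * (0 3 5 2 6 4) = (0 6 1 3 4 5), (0 3 5 2 6 4) * (0 2 5 4 3 6 1) = (0 6 3 4 2 1)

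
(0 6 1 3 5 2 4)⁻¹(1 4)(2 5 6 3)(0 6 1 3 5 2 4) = (0 3)(1 5 4 2)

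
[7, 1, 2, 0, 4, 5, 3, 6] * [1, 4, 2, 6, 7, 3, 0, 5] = [5, 4, 2, 1, 7, 3, 6, 0]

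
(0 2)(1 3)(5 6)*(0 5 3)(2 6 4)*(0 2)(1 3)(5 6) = (0 5 4)(1 2 6)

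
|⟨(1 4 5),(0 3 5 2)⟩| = 720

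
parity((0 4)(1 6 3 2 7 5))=even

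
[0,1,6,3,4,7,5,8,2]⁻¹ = [0,1,8,3,4,6,2,5,7]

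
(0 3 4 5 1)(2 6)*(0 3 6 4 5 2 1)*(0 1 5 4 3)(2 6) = (0 2 3 4 6 5 1)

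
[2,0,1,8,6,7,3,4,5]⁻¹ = [1,2,0,6,7,8,4,5,3]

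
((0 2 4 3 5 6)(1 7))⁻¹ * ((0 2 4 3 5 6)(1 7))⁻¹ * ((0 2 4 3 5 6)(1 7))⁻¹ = (0 3)(1 7)(2 5)(4 6)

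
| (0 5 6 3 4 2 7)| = 7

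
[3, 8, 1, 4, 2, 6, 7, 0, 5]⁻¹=[7, 2, 4, 0, 3, 8, 5, 6, 1]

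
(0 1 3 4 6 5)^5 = (0 5 6 4 3 1)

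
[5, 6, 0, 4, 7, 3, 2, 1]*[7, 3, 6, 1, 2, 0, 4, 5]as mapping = [0→0, 1→4, 2→7, 3→2, 4→5, 5→1, 6→6, 7→3]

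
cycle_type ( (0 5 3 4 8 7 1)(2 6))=2.7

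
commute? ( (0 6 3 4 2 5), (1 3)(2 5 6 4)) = no: (0 6 3 4 2 5)*(1 3)(2 5 6 4) = (0 4 5)(1 3 2 6), (1 3)(2 5 6 4)*(0 6 3 4 2 5) = (0 6 2)(1 4 5 3)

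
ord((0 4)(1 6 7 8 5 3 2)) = 14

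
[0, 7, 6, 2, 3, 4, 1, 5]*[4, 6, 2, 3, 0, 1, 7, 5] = [4, 5, 7, 2, 3, 0, 6, 1]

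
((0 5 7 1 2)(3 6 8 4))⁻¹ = (0 2 1 7 5)(3 4 8 6)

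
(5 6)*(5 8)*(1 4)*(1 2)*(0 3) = (0 3)(1 4 2)(5 6 8)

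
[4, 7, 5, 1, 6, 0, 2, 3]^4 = [5, 7, 6, 1, 0, 2, 4, 3]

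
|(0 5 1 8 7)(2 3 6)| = 15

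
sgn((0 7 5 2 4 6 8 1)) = -1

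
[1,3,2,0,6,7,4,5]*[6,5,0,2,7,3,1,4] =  [5,2,0,6,1,4,7,3]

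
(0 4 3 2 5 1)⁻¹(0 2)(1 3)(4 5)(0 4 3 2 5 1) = (0 2)(1 3)(4 5)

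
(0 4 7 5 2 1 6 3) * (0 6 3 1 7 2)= (0 4 2 7 5)(1 3 6)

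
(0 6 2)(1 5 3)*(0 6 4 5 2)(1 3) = (0 4 5 1 2 6)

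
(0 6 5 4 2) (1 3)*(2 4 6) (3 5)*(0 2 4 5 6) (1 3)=(0 4 5) (1 6) 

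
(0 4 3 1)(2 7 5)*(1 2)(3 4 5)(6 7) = (0 5 1)(2 6 7 3)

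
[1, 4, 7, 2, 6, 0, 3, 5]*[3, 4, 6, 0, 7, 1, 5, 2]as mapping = [0→4, 1→7, 2→2, 3→6, 4→5, 5→3, 6→0, 7→1]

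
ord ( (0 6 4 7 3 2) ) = 6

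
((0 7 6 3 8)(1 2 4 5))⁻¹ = (0 8 3 6 7)(1 5 4 2)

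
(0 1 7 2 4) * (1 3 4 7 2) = (0 3 4)(1 2 7)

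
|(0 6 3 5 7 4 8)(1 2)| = 14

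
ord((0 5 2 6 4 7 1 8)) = 8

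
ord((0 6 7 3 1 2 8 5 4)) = 9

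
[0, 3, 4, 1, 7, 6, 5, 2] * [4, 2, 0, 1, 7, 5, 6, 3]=[4, 1, 7, 2, 3, 6, 5, 0]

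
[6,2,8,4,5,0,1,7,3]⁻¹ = [5,6,1,8,3,4,0,7,2]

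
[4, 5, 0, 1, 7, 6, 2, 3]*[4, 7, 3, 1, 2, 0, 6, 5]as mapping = [0→2, 1→0, 2→4, 3→7, 4→5, 5→6, 6→3, 7→1]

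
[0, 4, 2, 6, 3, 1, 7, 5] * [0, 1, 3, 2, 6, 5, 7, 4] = [0, 6, 3, 7, 2, 1, 4, 5]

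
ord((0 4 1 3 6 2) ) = 6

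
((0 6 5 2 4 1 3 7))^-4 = (0 4)(1 6)(2 7)(3 5)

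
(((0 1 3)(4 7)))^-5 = (0 1 3)(4 7)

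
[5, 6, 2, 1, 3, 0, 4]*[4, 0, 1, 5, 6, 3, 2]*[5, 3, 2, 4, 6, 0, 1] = [4, 2, 3, 5, 0, 6, 1]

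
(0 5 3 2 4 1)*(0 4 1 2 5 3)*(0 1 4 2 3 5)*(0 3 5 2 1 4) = (0 2)(4 5)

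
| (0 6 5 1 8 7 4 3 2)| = 9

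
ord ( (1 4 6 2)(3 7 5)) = 12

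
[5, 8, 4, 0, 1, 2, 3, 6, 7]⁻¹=[3, 4, 5, 6, 2, 0, 7, 8, 1]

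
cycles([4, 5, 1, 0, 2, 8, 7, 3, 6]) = (0 4 2 1 5 8 6 7 3)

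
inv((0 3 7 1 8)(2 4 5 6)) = (0 8 1 7 3)(2 6 5 4)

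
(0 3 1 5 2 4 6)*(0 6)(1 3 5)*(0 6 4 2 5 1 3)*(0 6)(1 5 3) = (0 5 3 6 4)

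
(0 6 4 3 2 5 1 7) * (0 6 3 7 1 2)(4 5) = (0 3)(2 4 7 6 5)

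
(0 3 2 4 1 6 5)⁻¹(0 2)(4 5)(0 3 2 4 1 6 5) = (0 1)(3 4)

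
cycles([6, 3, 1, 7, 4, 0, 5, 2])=(0 6 5)(1 3 7 2)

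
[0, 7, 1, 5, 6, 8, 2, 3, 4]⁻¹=[0, 2, 6, 7, 8, 3, 4, 1, 5]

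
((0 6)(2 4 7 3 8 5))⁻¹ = (0 6)(2 5 8 3 7 4)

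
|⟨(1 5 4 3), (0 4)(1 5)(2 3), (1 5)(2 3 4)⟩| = 720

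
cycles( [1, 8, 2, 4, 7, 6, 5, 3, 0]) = (0 1 8)(3 4 7)(5 6)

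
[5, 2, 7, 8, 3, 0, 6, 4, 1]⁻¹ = [5, 8, 1, 4, 7, 0, 6, 2, 3]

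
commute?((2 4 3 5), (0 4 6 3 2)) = no:(2 4 3 5)*(0 4 6 3 2) = (0 4 2 6 3 5), (0 4 6 3 2)*(2 4 3 5) = (0 3 4 6 5 2)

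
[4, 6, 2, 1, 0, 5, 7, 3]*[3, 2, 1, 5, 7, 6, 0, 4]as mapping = [0→7, 1→0, 2→1, 3→2, 4→3, 5→6, 6→4, 7→5]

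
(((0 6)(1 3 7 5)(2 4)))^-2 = (1 7)(3 5)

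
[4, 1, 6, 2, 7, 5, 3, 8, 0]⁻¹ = [8, 1, 3, 6, 0, 5, 2, 4, 7]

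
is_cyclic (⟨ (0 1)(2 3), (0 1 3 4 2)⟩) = no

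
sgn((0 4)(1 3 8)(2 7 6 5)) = 1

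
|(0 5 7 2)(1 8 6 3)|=4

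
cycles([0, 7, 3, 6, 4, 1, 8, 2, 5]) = (1 7 2 3 6 8 5)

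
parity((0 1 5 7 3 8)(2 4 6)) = odd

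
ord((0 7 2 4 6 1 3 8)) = 8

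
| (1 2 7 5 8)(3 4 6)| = 15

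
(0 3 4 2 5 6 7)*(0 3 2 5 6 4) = (0 2 6 7 3)(4 5)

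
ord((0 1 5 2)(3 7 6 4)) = 4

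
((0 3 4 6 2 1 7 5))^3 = (0 6 7 3 2 5 4 1)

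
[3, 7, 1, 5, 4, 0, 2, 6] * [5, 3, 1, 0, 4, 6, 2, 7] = [0, 7, 3, 6, 4, 5, 1, 2]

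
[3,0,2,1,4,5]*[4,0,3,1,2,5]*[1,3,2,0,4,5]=[3,4,0,1,2,5]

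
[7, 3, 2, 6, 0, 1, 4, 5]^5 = [6, 7, 2, 5, 3, 0, 1, 4]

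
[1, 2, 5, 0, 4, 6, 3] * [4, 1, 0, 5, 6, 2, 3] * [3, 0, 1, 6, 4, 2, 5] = [0, 3, 1, 4, 5, 6, 2]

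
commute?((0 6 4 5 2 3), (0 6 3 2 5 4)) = no:(0 6 4 5 2 3) * (0 6 3 2 5 4) = (0 3 6), (0 6 3 2 5 4) * (0 6 4 5 2 3) = (0 4 6)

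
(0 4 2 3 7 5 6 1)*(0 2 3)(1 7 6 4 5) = (0 5 4 3 6 7 1 2)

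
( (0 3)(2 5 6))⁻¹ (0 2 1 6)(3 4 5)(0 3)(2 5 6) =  (0 4 6)(1 2 3 5)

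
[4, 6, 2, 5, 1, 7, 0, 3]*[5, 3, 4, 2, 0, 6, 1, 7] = [0, 1, 4, 6, 3, 7, 5, 2]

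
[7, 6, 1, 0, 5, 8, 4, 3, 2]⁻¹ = [3, 2, 8, 7, 6, 4, 1, 0, 5]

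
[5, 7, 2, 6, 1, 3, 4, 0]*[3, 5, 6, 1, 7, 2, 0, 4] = [2, 4, 6, 0, 5, 1, 7, 3]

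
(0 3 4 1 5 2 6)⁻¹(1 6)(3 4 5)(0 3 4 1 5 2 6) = (0 5)(1 2 4)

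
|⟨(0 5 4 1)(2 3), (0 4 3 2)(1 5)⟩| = 360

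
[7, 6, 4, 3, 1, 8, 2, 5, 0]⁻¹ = [8, 4, 6, 3, 2, 7, 1, 0, 5]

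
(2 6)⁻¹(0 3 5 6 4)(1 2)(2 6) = (0 3 5 2 4)(1 6)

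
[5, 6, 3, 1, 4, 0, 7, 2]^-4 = [0, 6, 3, 1, 4, 5, 7, 2]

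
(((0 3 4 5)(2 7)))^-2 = (0 4)(3 5)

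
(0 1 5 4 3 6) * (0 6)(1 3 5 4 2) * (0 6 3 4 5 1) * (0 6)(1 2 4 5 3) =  (0 5 4 2 6 1 3)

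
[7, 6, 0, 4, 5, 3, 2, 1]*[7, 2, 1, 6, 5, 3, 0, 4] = [4, 0, 7, 5, 3, 6, 1, 2]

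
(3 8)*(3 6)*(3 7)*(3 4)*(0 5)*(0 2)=(0 5 2)(3 8 6 7 4)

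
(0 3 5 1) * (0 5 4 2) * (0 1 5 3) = (1 3 4 2)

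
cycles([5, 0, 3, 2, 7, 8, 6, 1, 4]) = (0 5 8 4 7 1)(2 3)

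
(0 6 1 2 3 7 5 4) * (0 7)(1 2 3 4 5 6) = (0 1 3)(2 4 7 6)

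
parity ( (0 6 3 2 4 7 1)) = even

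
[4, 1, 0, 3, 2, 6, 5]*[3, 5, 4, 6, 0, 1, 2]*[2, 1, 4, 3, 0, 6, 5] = [2, 6, 3, 5, 0, 4, 1]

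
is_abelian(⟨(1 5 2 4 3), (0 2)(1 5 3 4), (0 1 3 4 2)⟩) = no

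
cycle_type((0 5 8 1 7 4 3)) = 7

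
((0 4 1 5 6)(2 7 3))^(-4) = (0 4 1 5 6)(2 3 7)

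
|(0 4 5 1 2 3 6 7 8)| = 9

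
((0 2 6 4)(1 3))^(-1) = (0 4 6 2)(1 3)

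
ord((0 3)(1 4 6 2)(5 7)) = 4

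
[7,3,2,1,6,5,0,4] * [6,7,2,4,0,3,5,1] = [1,4,2,7,5,3,6,0]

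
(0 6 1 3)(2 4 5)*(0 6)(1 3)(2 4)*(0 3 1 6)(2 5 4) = (0 3)(1 6)(2 5)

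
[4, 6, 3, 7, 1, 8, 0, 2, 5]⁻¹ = [6, 4, 7, 2, 0, 8, 1, 3, 5]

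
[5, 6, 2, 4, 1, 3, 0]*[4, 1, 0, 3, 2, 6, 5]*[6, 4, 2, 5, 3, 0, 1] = [1, 0, 6, 2, 4, 5, 3]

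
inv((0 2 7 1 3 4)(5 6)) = (0 4 3 1 7 2)(5 6)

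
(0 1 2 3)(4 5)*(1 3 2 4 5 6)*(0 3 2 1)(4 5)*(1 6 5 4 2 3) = (0 3 1 4 5 2 6)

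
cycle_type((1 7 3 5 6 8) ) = 6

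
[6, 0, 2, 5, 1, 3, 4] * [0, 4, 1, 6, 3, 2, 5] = [5, 0, 1, 2, 4, 6, 3]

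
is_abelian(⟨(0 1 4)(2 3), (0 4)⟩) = no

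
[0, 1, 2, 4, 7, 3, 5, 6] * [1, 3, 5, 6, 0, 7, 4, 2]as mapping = [0→1, 1→3, 2→5, 3→0, 4→2, 5→6, 6→7, 7→4]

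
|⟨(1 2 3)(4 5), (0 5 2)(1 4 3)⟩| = 720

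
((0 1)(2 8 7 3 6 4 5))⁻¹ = (0 1)(2 5 4 6 3 7 8)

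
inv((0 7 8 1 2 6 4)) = (0 4 6 2 1 8 7)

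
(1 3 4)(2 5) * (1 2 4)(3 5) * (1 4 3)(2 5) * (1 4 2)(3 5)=(2 4 3)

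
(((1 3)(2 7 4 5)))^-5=(1 3)(2 5 4 7)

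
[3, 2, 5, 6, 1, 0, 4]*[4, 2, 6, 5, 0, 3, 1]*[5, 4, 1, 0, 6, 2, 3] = [2, 3, 0, 4, 1, 6, 5]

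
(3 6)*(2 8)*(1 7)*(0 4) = (0 4)(1 7)(2 8)(3 6)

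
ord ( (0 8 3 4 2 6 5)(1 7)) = 14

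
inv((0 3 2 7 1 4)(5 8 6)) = (0 4 1 7 2 3)(5 6 8)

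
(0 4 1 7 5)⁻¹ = (0 5 7 1 4)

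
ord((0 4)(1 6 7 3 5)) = 10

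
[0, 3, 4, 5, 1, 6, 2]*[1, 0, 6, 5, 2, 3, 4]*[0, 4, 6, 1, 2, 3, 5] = [4, 3, 6, 1, 0, 2, 5]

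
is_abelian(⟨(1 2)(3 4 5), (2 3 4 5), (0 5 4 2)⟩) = no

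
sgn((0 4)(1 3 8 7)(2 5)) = -1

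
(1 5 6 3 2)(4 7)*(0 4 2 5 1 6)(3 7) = (0 4 3 5)(2 6 7)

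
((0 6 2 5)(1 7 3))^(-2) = (0 2)(1 7 3)(5 6)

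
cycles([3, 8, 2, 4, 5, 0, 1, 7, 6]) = (0 3 4 5)(1 8 6)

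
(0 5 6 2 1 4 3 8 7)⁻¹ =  (0 7 8 3 4 1 2 6 5)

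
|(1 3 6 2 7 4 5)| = 7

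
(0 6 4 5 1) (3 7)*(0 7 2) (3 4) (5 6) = (0 5 1 7 4 6 3 2) 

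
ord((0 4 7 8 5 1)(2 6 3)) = 6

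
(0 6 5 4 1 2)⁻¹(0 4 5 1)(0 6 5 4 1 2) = (1 4 2 6)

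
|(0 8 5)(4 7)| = 6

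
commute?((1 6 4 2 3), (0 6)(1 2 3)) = no:(1 6 4 2 3)*(0 6)(1 2 3) = (0 6 4 3 2 1), (0 6)(1 2 3)*(1 6 4 2 3) = (0 4 2 1 3 6)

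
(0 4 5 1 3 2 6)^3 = (0 1 6 5 2 4 3)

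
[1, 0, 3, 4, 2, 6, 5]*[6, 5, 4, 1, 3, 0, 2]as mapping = [0→5, 1→6, 2→1, 3→3, 4→4, 5→2, 6→0]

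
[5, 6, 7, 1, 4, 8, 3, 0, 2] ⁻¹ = [7, 3, 8, 6, 4, 0, 1, 2, 5] 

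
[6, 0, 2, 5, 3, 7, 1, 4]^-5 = [6, 0, 2, 4, 7, 3, 1, 5]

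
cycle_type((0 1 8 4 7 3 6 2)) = 8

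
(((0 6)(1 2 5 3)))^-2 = (1 5)(2 3)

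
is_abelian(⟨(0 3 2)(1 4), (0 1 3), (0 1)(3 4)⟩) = no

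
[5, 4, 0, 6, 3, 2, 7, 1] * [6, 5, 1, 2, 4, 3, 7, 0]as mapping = [0→3, 1→4, 2→6, 3→7, 4→2, 5→1, 6→0, 7→5]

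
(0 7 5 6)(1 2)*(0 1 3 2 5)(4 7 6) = (0 6 1 5 4 7)(2 3)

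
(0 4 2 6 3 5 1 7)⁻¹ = (0 7 1 5 3 6 2 4)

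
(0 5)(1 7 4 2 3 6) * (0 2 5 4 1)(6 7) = (0 4 5 2 3 7 1 6)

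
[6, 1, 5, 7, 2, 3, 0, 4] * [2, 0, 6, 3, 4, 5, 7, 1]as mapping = [0→7, 1→0, 2→5, 3→1, 4→6, 5→3, 6→2, 7→4]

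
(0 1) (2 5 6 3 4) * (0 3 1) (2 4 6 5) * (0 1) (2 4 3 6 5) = (0 1 6) (2 4 3 5) 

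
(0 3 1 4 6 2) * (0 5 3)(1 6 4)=(2 5 3 6)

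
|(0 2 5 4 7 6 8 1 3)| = 9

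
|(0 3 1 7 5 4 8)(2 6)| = 14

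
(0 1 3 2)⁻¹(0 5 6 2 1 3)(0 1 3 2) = (0 3 2 1 5 6)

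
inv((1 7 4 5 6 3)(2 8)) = (1 3 6 5 4 7)(2 8)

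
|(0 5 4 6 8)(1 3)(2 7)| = 10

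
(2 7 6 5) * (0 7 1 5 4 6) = (0 7)(1 5 2)(4 6)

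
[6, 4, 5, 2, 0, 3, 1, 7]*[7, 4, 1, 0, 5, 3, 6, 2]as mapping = [0→6, 1→5, 2→3, 3→1, 4→7, 5→0, 6→4, 7→2]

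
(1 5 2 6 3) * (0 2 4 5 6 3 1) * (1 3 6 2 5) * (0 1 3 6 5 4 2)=(0 4 3 1)(2 5)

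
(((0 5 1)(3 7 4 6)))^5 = (0 1 5)(3 7 4 6)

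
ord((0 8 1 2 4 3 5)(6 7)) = 14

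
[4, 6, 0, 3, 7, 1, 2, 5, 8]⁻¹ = [2, 5, 6, 3, 0, 7, 1, 4, 8]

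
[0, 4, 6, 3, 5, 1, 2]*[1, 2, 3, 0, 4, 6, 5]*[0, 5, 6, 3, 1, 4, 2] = [5, 1, 4, 0, 2, 6, 3]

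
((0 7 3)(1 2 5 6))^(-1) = (0 3 7)(1 6 5 2)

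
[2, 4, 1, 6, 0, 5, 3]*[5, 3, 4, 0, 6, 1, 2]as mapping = [0→4, 1→6, 2→3, 3→2, 4→5, 5→1, 6→0]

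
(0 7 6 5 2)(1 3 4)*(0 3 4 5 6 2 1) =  (0 7 2 3 5 1 4)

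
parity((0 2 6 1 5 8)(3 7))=even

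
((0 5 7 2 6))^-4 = (0 5 7 2 6)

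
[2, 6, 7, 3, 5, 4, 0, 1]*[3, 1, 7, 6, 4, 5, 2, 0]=[7, 2, 0, 6, 5, 4, 3, 1]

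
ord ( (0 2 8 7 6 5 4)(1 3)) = 14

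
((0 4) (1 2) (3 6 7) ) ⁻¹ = (0 4) (1 2) (3 7 6) 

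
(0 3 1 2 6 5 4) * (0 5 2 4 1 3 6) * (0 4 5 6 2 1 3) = (0 2 4 6 1 5 3)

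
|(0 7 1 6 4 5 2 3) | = 8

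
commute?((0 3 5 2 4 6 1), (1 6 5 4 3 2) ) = no:(0 3 5 2 4 6 1)*(1 6 5 4 3 2) = (0 2 3 4 5 1), (1 6 5 4 3 2)*(0 3 5 2 4 6 1) = (0 3 4 5 6 2) 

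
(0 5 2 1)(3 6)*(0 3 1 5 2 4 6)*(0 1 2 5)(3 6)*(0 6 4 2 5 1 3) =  (0 1 4)(2 6 5)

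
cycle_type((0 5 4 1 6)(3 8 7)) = 3.5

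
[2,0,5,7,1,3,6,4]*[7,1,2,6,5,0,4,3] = [2,7,0,3,1,6,4,5]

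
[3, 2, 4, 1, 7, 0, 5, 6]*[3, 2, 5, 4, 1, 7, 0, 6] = [4, 5, 1, 2, 6, 3, 7, 0]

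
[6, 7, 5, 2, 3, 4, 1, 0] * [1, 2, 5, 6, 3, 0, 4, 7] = [4, 7, 0, 5, 6, 3, 2, 1]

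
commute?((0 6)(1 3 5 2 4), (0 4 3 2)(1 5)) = no:(0 6)(1 3 5 2 4)*(0 4 3 2)(1 5) = (0 6 4 5)(1 2 3), (0 4 3 2)(1 5)*(0 6)(1 3 5 2 4) = (0 1 2 6)(3 4 5)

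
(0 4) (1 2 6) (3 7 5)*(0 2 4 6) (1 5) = (0 6 5 3 7 1 4 2) 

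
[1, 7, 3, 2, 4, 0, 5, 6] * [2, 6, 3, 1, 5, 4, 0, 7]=[6, 7, 1, 3, 5, 2, 4, 0]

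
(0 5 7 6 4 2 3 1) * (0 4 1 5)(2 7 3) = (1 4 7 6)(3 5)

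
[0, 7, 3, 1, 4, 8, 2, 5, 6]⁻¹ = [0, 3, 6, 2, 4, 7, 8, 1, 5]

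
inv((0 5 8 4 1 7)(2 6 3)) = (0 7 1 4 8 5)(2 3 6)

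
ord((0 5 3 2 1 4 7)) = 7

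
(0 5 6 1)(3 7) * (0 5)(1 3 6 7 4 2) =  (1 5 7 6 3 4 2)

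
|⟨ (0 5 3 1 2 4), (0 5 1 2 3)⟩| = 120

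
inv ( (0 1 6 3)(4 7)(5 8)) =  (0 3 6 1)(4 7)(5 8)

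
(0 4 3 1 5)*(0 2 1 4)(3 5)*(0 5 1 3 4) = (0 5 2 3)(1 4)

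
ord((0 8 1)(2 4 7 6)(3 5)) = 12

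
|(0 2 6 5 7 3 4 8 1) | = 9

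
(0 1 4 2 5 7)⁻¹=(0 7 5 2 4 1)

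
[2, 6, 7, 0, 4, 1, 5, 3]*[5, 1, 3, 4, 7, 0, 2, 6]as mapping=[0→3, 1→2, 2→6, 3→5, 4→7, 5→1, 6→0, 7→4]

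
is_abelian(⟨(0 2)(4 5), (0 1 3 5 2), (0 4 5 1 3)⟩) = no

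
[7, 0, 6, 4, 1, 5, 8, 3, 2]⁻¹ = [1, 4, 8, 7, 3, 5, 2, 0, 6]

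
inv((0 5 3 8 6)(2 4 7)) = (0 6 8 3 5)(2 7 4)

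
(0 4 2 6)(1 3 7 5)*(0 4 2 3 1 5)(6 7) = (0 2 7)(3 6 4)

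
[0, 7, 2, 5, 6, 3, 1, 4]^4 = [0, 1, 2, 3, 4, 5, 6, 7]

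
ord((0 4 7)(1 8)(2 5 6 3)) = 12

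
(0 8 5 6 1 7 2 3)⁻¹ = (0 3 2 7 1 6 5 8)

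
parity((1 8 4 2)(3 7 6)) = odd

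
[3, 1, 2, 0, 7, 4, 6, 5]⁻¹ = [3, 1, 2, 0, 5, 7, 6, 4]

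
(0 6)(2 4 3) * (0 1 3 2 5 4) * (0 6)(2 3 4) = (1 4 3 5 2 6)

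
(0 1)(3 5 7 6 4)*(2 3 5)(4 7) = (0 1)(2 3)(4 5)(6 7)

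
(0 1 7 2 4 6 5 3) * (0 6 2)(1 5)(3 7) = (0 5 7)(1 3 6)(2 4)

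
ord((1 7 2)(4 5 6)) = 3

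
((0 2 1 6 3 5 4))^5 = (0 5 6 2 4 3 1)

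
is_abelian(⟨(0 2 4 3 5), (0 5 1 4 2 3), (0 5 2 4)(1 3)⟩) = no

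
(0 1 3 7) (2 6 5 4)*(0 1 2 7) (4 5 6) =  (0 2 4 7 1 3) 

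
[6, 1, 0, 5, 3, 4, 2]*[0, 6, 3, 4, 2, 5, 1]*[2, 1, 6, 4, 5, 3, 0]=[1, 0, 2, 3, 5, 6, 4]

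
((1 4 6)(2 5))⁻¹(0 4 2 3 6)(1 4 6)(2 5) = (0 6 5 3 1)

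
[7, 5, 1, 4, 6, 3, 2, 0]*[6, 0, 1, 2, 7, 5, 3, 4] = [4, 5, 0, 7, 3, 2, 1, 6]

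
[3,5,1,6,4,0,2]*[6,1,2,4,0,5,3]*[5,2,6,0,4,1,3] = [4,1,2,0,5,3,6]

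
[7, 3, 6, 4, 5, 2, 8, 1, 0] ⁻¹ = [8, 7, 5, 1, 3, 4, 2, 0, 6] 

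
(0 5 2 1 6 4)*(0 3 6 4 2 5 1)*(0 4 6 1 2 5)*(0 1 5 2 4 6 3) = (0 4)(1 3 5)(2 6)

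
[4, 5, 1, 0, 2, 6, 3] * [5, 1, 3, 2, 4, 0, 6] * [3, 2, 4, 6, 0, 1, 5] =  [0, 3, 2, 1, 6, 5, 4]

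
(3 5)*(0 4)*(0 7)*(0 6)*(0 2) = (0 4 7 6 2)(3 5)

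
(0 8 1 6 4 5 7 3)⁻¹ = (0 3 7 5 4 6 1 8)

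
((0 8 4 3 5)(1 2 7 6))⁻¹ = (0 5 3 4 8)(1 6 7 2)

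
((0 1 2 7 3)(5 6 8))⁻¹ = (0 3 7 2 1)(5 8 6)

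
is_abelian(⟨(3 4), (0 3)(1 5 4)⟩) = no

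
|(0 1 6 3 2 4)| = 6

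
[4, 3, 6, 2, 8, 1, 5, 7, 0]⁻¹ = [8, 5, 3, 1, 0, 6, 2, 7, 4]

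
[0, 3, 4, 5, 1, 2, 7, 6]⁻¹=[0, 4, 5, 1, 2, 3, 7, 6]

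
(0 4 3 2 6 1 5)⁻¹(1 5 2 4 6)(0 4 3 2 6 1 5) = (0 6 3 1 5)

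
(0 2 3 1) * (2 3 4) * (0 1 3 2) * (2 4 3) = (0 4)(2 3)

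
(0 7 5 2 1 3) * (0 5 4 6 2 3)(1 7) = (0 1)(2 7 4 6)(3 5)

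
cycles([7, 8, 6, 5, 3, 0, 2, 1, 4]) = (0 7 1 8 4 3 5)(2 6)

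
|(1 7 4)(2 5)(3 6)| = 6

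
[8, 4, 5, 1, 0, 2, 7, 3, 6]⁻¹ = [4, 3, 5, 7, 1, 2, 8, 6, 0]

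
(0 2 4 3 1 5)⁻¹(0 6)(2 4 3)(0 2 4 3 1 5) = (1 4 3)(2 6)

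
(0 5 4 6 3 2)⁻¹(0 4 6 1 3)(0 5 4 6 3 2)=(1 2 5 6 3)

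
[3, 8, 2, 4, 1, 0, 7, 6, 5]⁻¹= [5, 4, 2, 0, 3, 8, 7, 6, 1]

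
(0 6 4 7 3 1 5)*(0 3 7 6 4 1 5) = (0 4 6 1)(3 5)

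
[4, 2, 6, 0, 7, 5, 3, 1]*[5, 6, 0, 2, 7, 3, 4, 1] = [7, 0, 4, 5, 1, 3, 2, 6]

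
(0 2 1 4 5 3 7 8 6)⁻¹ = (0 6 8 7 3 5 4 1 2)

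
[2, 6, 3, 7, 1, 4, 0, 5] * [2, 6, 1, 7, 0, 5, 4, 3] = [1, 4, 7, 3, 6, 0, 2, 5]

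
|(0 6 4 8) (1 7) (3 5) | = 4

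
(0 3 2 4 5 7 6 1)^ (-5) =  (0 4 6 3 5 1 2 7)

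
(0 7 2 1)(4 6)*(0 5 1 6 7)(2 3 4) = (1 5)(2 6)(3 4 7)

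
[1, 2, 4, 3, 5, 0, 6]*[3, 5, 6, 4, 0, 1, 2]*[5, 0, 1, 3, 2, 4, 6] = [4, 6, 5, 2, 0, 3, 1]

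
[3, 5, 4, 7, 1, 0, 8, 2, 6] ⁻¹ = [5, 4, 7, 0, 2, 1, 8, 3, 6] 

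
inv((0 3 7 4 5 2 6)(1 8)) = (0 6 2 5 4 7 3)(1 8)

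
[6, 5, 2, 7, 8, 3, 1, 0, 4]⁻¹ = [7, 6, 2, 5, 8, 1, 0, 3, 4]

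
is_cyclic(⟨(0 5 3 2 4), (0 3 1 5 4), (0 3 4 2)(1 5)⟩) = no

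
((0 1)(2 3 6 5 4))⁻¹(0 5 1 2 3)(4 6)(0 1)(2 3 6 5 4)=(0 3 6 1 4)(2 5)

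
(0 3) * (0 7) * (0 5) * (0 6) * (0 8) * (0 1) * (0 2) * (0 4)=(0 3 7 5 6 8 1 2 4)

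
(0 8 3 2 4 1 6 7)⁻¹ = (0 7 6 1 4 2 3 8)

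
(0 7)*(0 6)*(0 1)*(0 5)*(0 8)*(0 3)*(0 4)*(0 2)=(0 7 6 1 5 8 3 4 2)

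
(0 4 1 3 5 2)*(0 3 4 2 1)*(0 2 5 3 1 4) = (0 5 4 2 1)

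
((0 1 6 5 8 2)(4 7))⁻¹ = (0 2 8 5 6 1)(4 7)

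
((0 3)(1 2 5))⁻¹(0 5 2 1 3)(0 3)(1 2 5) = (0 3 1 5 2)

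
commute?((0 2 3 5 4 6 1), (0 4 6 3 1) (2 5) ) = no:(0 2 3 5 4 6 1) * (0 4 6 3 1) (2 5) = (0 5 6) (1 4 3 2), (0 4 6 3 1) (2 5) * (0 2 3 5 4 6 1) = (0 6 5 3) (1 2 4) 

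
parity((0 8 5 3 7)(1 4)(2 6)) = even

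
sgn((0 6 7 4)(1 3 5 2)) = 1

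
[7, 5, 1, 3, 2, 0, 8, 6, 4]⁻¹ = [5, 2, 4, 3, 8, 1, 7, 0, 6]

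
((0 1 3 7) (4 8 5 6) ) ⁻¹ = (0 7 3 1) (4 6 5 8) 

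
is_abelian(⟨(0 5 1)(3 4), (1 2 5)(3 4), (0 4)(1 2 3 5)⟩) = no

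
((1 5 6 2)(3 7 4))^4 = (3 7 4)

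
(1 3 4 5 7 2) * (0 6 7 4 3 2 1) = (0 6 7 1 2)(4 5)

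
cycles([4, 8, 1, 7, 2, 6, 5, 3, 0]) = (0 4 2 1 8)(3 7)(5 6)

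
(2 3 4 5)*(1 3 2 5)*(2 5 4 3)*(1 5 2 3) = (1 3)(4 5)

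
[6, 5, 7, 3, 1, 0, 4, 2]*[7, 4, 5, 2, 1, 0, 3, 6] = [3, 0, 6, 2, 4, 7, 1, 5]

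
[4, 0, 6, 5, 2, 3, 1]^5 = [0, 1, 2, 5, 4, 3, 6]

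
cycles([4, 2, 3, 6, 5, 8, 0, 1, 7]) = (0 4 5 8 7 1 2 3 6) 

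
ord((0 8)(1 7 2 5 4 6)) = 6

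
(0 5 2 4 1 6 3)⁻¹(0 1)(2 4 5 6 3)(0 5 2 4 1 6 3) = (0 4 1 2 3)(5 6)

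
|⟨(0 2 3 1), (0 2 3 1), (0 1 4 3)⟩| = 20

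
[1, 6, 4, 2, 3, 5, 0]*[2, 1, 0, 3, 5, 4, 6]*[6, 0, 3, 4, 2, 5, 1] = [0, 1, 5, 6, 4, 2, 3]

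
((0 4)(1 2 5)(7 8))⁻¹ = (0 4)(1 5 2)(7 8)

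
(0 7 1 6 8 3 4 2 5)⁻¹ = (0 5 2 4 3 8 6 1 7)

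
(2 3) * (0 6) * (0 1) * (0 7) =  (0 6 1 7)(2 3)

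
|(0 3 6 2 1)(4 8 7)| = 15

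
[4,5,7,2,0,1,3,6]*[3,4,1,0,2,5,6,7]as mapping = [0→2,1→5,2→7,3→1,4→3,5→4,6→0,7→6]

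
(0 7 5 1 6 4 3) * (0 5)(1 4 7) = (0 1 6 7)(3 5 4)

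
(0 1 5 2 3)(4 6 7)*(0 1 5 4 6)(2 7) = (0 5 7 6 2 3 1 4)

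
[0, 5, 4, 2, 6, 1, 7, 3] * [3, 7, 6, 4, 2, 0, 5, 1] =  [3, 0, 2, 6, 5, 7, 1, 4]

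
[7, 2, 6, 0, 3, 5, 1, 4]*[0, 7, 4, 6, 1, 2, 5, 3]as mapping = [0→3, 1→4, 2→5, 3→0, 4→6, 5→2, 6→7, 7→1]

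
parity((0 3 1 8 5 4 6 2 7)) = even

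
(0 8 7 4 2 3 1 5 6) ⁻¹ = (0 6 5 1 3 2 4 7 8) 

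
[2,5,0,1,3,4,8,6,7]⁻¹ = [2,3,0,4,5,1,7,8,6]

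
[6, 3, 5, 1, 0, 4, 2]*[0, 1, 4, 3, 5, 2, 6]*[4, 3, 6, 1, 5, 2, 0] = [0, 1, 6, 3, 4, 2, 5]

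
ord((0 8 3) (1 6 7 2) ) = 12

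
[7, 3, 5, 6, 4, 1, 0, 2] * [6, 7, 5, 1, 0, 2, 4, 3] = [3, 1, 2, 4, 0, 7, 6, 5]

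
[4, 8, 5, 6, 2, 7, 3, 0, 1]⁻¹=[7, 8, 4, 6, 0, 2, 3, 5, 1]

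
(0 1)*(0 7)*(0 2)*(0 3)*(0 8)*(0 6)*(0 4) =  (0 1 7 2 3 8 6 4)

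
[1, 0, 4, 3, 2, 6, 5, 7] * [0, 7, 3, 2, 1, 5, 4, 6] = [7, 0, 1, 2, 3, 4, 5, 6]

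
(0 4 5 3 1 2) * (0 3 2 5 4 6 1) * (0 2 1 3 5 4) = (0 6 3 2 5 1 4)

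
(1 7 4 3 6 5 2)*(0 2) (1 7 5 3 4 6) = (0 2 7 6 3 1 5) 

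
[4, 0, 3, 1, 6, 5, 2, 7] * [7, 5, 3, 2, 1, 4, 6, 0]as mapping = [0→1, 1→7, 2→2, 3→5, 4→6, 5→4, 6→3, 7→0]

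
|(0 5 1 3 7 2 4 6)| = 8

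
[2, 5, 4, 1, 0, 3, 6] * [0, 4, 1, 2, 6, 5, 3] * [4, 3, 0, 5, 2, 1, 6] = [3, 1, 6, 2, 4, 0, 5]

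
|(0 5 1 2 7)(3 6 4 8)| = 20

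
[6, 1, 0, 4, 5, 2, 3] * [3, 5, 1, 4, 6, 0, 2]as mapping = [0→2, 1→5, 2→3, 3→6, 4→0, 5→1, 6→4]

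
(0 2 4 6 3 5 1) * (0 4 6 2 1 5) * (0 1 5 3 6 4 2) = (0 5 3 1 2 4)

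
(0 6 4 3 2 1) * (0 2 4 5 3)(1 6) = (0 1 2 6 5 3 4)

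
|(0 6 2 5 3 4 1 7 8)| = 9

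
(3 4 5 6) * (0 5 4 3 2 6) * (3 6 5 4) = (0 4 3 6 2 5)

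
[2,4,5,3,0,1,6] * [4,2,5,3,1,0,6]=[5,1,0,3,4,2,6]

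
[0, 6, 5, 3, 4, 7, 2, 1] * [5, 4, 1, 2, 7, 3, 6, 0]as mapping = [0→5, 1→6, 2→3, 3→2, 4→7, 5→0, 6→1, 7→4]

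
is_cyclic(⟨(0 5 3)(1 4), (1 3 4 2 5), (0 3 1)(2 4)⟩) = no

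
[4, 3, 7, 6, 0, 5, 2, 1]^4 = [0, 7, 6, 1, 4, 5, 3, 2]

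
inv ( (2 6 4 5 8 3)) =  (2 3 8 5 4 6)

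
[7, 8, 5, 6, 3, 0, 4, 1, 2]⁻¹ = [5, 7, 8, 4, 6, 2, 3, 0, 1]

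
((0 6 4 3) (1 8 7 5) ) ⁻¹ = (0 3 4 6) (1 5 7 8) 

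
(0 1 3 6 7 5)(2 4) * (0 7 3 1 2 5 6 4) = (0 2)(3 4 5 7 6)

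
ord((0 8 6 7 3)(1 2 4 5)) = 20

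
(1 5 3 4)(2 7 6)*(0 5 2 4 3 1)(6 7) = (0 5 1 2 6 4)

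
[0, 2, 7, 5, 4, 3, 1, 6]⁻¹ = [0, 6, 1, 5, 4, 3, 7, 2]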